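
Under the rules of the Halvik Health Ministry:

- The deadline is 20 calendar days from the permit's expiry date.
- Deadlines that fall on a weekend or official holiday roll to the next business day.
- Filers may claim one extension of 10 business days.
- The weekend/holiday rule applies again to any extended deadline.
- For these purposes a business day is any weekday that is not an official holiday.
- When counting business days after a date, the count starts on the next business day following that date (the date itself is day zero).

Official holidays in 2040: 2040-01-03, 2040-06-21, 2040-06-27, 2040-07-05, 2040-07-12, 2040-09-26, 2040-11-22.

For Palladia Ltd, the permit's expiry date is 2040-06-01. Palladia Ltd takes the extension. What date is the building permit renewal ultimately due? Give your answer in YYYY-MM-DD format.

2040-07-10

Adding 20 calendar days to 2040-06-01 gives 2040-06-21.
Because 2040-06-21 is a listed holiday, the deadline becomes 2040-06-22 (Friday).
The 10-business-day extension runs from 2040-06-22 to 2040-07-10.
2040-07-10 (Tuesday) is already a business day.
Final deadline: 2040-07-10.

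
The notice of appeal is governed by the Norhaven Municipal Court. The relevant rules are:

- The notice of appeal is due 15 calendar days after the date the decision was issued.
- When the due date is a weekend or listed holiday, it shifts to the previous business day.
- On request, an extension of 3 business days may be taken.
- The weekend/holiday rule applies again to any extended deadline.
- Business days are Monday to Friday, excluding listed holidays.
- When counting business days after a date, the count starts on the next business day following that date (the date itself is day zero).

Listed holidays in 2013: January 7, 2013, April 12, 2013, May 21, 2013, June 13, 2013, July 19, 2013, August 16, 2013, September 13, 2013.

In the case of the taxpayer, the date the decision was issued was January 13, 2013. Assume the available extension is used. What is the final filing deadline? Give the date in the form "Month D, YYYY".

Trigger date January 13, 2013 + 15 calendar days = January 28, 2013.
January 28, 2013 falls on a Monday, which is a business day, so no adjustment is needed.
Counting 3 further business days from January 28, 2013 reaches January 31, 2013.
Since January 31, 2013 is a Thursday and not a holiday, the date is unchanged.
Final deadline: January 31, 2013.

January 31, 2013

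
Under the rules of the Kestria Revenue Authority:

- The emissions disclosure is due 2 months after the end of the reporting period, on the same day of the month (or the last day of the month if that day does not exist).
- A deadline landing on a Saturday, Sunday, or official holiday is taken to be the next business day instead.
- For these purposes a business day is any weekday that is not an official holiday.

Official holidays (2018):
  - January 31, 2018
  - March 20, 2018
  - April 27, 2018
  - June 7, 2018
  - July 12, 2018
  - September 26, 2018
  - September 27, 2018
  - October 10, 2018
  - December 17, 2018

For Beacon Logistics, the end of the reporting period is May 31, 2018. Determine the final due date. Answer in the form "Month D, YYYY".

Moving 2 months forward from May 31, 2018 on the corresponding day gives July 31, 2018.
July 31, 2018 falls on a Tuesday, which is a business day, so no adjustment is needed.
Deadline: July 31, 2018.

July 31, 2018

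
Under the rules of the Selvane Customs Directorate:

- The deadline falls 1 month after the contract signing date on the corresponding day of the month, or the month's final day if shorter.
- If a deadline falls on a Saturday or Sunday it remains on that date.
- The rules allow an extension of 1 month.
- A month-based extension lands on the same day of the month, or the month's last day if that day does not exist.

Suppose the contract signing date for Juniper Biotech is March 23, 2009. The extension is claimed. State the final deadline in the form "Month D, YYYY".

May 23, 2009

1 month after March 23, 2009, on the same day of the month, is April 23, 2009.
April 23, 2009 is a Thursday; no weekend or holiday adjustment applies.
The 1 month extension carries April 23, 2009 to May 23, 2009.
May 23, 2009 is a Saturday; no weekend or holiday adjustment applies.
So the filing is due May 23, 2009.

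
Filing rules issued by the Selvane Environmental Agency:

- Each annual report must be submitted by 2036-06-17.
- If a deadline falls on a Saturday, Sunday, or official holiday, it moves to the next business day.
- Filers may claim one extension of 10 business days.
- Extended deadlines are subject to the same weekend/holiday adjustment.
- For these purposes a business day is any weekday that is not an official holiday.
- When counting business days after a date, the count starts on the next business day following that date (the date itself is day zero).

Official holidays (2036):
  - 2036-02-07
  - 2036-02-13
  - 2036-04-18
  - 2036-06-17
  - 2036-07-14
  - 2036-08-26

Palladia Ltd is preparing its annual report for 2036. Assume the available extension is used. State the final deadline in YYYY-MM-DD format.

Start from the fixed due date, 2036-06-17.
2036-06-17 is a listed holiday; the next business day is 2036-06-18 (Wednesday).
The 10-business-day extension runs from 2036-06-18 to 2036-07-02.
2036-07-02 (Wednesday) is already a business day.
Deadline: 2036-07-02.

2036-07-02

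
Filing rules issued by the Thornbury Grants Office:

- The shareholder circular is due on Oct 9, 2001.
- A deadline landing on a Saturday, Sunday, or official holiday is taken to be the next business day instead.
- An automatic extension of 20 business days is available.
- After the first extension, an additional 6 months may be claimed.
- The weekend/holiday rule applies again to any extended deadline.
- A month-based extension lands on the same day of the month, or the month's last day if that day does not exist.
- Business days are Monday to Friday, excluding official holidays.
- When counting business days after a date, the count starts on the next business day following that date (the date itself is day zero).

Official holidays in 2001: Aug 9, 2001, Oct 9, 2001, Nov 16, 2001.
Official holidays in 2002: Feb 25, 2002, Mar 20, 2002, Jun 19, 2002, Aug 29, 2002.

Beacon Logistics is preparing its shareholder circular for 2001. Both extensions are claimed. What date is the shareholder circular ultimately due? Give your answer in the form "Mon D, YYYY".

The stated deadline is Oct 9, 2001.
Oct 9, 2001 is a listed holiday, so it moves to the next business day, Oct 10, 2001 (Wednesday).
Applying the 20-business-day extension: 20 business days after Oct 10, 2001 is Nov 7, 2001.
Nov 7, 2001 falls on a Wednesday, which is a business day, so no adjustment is needed.
The 6 months extension carries Nov 7, 2001 to May 7, 2002.
May 7, 2002 is a Tuesday and not a listed holiday, so it stands.
Final deadline: May 7, 2002.

May 7, 2002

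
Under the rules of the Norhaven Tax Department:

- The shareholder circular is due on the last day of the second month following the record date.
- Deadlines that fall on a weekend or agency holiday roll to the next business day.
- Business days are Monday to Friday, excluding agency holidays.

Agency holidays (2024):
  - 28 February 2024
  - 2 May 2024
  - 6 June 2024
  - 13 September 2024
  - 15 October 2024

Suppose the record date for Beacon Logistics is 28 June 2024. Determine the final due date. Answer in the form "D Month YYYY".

2 months after 28 June 2024 is August 2024; that month ends on 31 August 2024.
31 August 2024 is a Saturday; the next business day is 2 September 2024 (Monday).
Deadline: 2 September 2024.

2 September 2024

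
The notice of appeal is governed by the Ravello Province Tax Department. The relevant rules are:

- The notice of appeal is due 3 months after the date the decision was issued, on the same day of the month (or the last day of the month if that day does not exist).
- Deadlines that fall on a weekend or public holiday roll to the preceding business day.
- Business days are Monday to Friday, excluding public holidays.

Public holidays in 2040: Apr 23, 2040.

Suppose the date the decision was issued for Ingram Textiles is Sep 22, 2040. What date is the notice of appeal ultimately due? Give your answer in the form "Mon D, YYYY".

Dec 21, 2040

Moving 3 months forward from Sep 22, 2040 on the corresponding day gives Dec 22, 2040.
Dec 22, 2040 is a Saturday, so it moves to the preceding business day, Dec 21, 2040 (Friday).
So the filing is due Dec 21, 2040.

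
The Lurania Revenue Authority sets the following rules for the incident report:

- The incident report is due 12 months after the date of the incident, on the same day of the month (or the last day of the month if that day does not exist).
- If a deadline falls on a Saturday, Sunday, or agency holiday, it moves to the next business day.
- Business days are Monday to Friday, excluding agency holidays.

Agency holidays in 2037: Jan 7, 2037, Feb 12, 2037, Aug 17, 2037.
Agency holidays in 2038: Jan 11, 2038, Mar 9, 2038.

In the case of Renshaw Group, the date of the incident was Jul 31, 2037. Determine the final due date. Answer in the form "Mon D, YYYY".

Aug 2, 2038

12 months after Jul 31, 2037, on the same day of the month, is Jul 31, 2038.
Because Jul 31, 2038 is a Saturday, the deadline becomes Aug 2, 2038 (Monday).
Final deadline: Aug 2, 2038.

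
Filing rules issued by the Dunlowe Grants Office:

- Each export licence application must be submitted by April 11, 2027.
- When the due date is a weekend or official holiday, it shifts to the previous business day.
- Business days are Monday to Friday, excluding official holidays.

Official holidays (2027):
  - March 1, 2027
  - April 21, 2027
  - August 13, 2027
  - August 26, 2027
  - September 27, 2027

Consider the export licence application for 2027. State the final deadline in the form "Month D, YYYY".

The stated deadline is April 11, 2027.
April 11, 2027 is a Sunday, so it moves to the preceding business day, April 9, 2027 (Friday).
Final deadline: April 9, 2027.

April 9, 2027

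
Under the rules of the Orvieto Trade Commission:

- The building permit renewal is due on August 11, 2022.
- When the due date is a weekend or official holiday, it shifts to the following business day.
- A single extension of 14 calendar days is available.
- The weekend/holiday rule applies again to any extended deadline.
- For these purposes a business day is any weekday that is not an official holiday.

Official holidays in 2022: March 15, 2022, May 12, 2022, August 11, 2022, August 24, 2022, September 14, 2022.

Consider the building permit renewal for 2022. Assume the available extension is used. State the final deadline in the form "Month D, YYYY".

August 26, 2022

The stated deadline is August 11, 2022.
August 11, 2022 falls on a listed holiday. Rolling to the next business day gives August 12, 2022, a Friday.
The 14-calendar-day extension moves the deadline from August 12, 2022 to August 26, 2022.
Since August 26, 2022 is a Friday and not a holiday, the date is unchanged.
So the filing is due August 26, 2022.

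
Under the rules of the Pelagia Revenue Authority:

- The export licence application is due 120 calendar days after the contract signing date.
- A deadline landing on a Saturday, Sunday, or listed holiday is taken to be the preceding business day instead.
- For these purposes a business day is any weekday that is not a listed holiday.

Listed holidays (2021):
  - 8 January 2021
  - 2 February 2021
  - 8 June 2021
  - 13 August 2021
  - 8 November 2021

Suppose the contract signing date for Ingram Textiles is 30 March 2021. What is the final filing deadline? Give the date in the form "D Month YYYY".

28 July 2021

120 calendar days after 30 March 2021 is 28 July 2021.
28 July 2021 (Wednesday) is already a business day.
Deadline: 28 July 2021.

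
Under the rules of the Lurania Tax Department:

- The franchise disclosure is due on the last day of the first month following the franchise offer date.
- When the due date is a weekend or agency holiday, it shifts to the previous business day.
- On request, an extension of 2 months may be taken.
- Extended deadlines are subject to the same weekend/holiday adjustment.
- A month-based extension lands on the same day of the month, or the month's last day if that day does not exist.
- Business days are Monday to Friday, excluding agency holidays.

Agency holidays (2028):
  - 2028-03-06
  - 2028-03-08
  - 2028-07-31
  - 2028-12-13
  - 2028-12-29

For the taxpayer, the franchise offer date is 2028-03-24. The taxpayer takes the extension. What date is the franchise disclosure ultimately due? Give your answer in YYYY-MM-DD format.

1 month after 2028-03-24 falls in April 2028; the last day of that month is 2028-04-30.
Because 2028-04-30 is a Sunday, the deadline becomes 2028-04-28 (Friday).
The 2 months extension carries 2028-04-28 to 2028-06-28.
2028-06-28 (Wednesday) is already a business day.
The final due date is 2028-06-28.

2028-06-28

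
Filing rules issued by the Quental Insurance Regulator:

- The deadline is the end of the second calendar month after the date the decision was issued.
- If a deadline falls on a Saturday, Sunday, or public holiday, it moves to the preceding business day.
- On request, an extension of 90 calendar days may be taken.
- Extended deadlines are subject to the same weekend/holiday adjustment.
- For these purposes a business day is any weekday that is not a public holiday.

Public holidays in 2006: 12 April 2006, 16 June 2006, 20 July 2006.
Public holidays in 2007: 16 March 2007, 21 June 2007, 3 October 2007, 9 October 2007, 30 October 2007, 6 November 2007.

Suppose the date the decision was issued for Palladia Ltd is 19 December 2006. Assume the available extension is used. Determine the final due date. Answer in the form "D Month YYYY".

29 May 2007

2 months after 19 December 2006 falls in February 2007; the last day of that month is 28 February 2007.
28 February 2007 (Wednesday) is already a business day.
With the 90-day extension, 28 February 2007 becomes 29 May 2007.
Since 29 May 2007 is a Tuesday and not a holiday, the date is unchanged.
So the filing is due 29 May 2007.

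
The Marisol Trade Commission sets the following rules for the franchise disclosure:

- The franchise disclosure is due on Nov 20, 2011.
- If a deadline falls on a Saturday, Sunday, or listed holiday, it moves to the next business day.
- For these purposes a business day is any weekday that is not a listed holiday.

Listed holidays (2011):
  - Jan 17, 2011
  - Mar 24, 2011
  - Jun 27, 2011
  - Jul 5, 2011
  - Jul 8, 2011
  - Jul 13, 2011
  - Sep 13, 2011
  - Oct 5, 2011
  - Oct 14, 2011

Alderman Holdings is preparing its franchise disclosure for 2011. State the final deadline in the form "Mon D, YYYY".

Start from the fixed due date, Nov 20, 2011.
Because Nov 20, 2011 is a Sunday, the deadline becomes Nov 21, 2011 (Monday).
So the filing is due Nov 21, 2011.

Nov 21, 2011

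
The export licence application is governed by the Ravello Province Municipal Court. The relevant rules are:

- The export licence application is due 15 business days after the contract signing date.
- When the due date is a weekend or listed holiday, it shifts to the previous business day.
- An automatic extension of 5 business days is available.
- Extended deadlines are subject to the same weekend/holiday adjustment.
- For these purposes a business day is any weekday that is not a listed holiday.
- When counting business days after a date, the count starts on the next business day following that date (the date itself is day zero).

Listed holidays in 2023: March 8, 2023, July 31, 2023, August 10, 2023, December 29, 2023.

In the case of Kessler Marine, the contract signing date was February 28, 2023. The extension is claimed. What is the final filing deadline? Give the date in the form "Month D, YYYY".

March 29, 2023

Counting 15 business days after February 28, 2023 (skipping weekends and listed holidays) reaches March 22, 2023.
March 22, 2023 is a Wednesday and not a listed holiday, so it stands.
Counting 5 further business days from March 22, 2023 reaches March 29, 2023.
March 29, 2023 is a Wednesday and not a listed holiday, so it stands.
So the filing is due March 29, 2023.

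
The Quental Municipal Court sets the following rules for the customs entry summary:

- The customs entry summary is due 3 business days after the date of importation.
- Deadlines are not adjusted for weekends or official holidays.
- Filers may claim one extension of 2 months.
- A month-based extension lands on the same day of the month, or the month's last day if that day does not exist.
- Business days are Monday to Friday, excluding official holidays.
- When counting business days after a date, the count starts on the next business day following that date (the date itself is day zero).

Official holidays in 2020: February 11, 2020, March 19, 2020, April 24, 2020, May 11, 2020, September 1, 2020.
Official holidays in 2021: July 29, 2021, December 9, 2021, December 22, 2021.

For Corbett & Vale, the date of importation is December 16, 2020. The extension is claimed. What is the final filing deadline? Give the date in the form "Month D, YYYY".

Starting the day after December 16, 2020 and counting 3 business days lands on December 21, 2020.
No adjustment is made for weekends or holidays, so December 21, 2020 stands.
Add 2 months to December 21, 2020: February 21, 2021.
February 21, 2021 falls on a Sunday. The rules make no weekend/holiday allowance, so it remains February 21, 2021.
Deadline: February 21, 2021.

February 21, 2021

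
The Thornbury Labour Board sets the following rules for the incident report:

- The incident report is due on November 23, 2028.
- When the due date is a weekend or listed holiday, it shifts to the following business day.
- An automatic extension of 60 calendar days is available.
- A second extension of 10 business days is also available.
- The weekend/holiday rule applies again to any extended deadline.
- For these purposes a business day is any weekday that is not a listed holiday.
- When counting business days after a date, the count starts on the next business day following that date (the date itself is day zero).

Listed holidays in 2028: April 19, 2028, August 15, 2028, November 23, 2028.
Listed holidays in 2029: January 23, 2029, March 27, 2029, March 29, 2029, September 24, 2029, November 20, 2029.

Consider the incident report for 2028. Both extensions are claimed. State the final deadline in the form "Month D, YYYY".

The statutory due date is November 23, 2028.
November 23, 2028 falls on a listed holiday. Rolling to the next business day gives November 24, 2028, a Friday.
The 60-calendar-day extension moves the deadline from November 24, 2028 to January 23, 2029.
Because January 23, 2029 is a listed holiday, the deadline becomes January 24, 2029 (Wednesday).
Applying the 10-business-day extension: 10 business days after January 24, 2029 is February 7, 2029.
Since February 7, 2029 is a Wednesday and not a holiday, the date is unchanged.
The final due date is February 7, 2029.

February 7, 2029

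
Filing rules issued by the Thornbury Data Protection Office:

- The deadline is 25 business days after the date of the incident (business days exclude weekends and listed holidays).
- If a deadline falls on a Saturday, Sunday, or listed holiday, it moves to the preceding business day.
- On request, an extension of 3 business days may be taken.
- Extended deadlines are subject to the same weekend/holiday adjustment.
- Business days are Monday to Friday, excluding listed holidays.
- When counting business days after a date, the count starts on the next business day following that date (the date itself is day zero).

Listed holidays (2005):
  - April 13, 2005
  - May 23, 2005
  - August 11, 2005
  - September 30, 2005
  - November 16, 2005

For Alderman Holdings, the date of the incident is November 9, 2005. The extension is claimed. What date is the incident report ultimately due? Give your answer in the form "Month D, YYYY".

December 20, 2005

Counting 25 business days after November 9, 2005 (skipping weekends and listed holidays) reaches December 15, 2005.
December 15, 2005 is a Thursday and not a listed holiday, so it stands.
Counting 3 further business days from December 15, 2005 reaches December 20, 2005.
Since December 20, 2005 is a Tuesday and not a holiday, the date is unchanged.
Final deadline: December 20, 2005.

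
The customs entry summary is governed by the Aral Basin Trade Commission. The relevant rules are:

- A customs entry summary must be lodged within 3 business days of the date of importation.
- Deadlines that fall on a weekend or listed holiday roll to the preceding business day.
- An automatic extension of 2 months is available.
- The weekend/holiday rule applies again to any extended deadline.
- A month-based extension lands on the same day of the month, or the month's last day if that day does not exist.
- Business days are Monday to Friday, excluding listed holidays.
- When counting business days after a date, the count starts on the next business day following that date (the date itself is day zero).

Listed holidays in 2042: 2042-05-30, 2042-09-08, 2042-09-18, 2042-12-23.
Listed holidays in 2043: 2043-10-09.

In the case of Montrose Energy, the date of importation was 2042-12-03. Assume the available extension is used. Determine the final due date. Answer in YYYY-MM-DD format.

3 business days after 2042-12-03, excluding weekends and holidays, is 2042-12-08.
2042-12-08 is a Monday and not a listed holiday, so it stands.
The 2 months extension carries 2042-12-08 to 2043-02-08.
2043-02-08 is a Sunday; the preceding business day is 2043-02-06 (Friday).
The final due date is 2043-02-06.

2043-02-06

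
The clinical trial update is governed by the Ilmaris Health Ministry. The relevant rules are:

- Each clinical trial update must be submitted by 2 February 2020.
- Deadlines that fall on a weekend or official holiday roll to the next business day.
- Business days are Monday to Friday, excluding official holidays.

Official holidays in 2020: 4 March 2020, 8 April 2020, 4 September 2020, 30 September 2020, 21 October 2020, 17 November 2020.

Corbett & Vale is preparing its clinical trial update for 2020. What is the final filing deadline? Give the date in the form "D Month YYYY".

The stated deadline is 2 February 2020.
2 February 2020 is a Sunday; the next business day is 3 February 2020 (Monday).
Final deadline: 3 February 2020.

3 February 2020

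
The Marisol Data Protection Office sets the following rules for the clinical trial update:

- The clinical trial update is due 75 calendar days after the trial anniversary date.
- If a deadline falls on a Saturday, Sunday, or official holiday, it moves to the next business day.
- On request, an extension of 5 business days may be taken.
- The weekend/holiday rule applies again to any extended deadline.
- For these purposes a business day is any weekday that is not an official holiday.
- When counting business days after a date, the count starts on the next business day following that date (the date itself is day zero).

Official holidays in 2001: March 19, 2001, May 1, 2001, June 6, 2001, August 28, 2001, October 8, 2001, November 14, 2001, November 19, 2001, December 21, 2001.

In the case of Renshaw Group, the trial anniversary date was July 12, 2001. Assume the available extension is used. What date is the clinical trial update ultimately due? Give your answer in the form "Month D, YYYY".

From July 12, 2001, 75 calendar days later is September 25, 2001.
September 25, 2001 (Tuesday) is already a business day.
Counting 5 further business days from September 25, 2001 reaches October 2, 2001.
October 2, 2001 falls on a Tuesday, which is a business day, so no adjustment is needed.
The final due date is October 2, 2001.

October 2, 2001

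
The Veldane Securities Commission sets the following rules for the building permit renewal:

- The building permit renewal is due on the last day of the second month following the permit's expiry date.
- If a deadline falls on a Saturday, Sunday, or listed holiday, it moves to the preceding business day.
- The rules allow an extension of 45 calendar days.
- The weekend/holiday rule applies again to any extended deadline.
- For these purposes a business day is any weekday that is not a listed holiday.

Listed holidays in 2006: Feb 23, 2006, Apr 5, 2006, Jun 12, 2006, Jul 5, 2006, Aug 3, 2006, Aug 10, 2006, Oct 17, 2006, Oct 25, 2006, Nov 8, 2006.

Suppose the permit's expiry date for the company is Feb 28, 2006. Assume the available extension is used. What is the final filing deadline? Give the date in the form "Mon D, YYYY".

The second month after Feb 28, 2006 is April 2006, whose last day is Apr 30, 2006.
Apr 30, 2006 falls on a Sunday. Rolling to the preceding business day gives Apr 28, 2006, a Friday.
The 45-calendar-day extension moves the deadline from Apr 28, 2006 to Jun 12, 2006.
Jun 12, 2006 falls on a listed holiday. Rolling to the preceding business day gives Jun 9, 2006, a Friday.
So the filing is due Jun 9, 2006.

Jun 9, 2006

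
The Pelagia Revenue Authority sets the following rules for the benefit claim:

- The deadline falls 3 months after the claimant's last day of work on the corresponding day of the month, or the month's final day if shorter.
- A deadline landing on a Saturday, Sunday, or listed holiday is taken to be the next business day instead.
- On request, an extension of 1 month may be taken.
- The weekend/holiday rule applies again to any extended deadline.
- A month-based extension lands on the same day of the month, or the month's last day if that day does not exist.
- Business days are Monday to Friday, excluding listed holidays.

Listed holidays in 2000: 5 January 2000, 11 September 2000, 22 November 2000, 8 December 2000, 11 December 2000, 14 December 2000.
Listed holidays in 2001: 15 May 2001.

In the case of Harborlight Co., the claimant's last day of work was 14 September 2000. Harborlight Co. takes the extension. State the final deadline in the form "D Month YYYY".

15 January 2001

3 months from 14 September 2000 is 14 December 2000.
14 December 2000 is a listed holiday; the next business day is 15 December 2000 (Friday).
Add 1 month to 15 December 2000: 15 January 2001.
15 January 2001 is a Monday and not a listed holiday, so it stands.
Final deadline: 15 January 2001.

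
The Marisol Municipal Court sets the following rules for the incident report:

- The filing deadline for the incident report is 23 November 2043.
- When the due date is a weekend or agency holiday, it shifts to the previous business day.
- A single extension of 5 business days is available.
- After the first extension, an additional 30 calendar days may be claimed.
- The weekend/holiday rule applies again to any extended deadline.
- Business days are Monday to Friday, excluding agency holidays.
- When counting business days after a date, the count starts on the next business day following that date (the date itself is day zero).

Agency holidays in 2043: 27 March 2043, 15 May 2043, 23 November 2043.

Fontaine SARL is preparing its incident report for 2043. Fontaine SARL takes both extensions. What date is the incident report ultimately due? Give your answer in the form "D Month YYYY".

30 December 2043

The stated deadline is 23 November 2043.
23 November 2043 falls on a listed holiday. Rolling to the preceding business day gives 20 November 2043, a Friday.
Counting 5 further business days from 20 November 2043 reaches 30 November 2043.
30 November 2043 is a Monday and not a listed holiday, so it stands.
The 30-calendar-day extension moves the deadline from 30 November 2043 to 30 December 2043.
30 December 2043 is a Wednesday and not a listed holiday, so it stands.
Deadline: 30 December 2043.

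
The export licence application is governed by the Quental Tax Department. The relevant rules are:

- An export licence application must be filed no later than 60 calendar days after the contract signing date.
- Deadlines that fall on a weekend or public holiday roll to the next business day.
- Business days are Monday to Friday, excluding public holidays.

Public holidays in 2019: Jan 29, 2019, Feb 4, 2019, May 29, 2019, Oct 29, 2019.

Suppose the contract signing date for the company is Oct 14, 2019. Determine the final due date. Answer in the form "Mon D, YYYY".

Dec 13, 2019

Trigger date Oct 14, 2019 + 60 calendar days = Dec 13, 2019.
Dec 13, 2019 falls on a Friday, which is a business day, so no adjustment is needed.
The final due date is Dec 13, 2019.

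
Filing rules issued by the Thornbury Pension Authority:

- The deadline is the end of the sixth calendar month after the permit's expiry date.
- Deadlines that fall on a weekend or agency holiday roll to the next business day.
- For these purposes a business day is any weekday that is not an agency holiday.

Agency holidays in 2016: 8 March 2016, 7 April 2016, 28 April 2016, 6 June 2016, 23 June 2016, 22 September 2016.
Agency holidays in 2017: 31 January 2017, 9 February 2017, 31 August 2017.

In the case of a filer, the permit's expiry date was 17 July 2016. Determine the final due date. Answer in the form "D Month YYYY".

6 months after 17 July 2016 is January 2017; that month ends on 31 January 2017.
Because 31 January 2017 is a listed holiday, the deadline becomes 1 February 2017 (Wednesday).
The final due date is 1 February 2017.

1 February 2017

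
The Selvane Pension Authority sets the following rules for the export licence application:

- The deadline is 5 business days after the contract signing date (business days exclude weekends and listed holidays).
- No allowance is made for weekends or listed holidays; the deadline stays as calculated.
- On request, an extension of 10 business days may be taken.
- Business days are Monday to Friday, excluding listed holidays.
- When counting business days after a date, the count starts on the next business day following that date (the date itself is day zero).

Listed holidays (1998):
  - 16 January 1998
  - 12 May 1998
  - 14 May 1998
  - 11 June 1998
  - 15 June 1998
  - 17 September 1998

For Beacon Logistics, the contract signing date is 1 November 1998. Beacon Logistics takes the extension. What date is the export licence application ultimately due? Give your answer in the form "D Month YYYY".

20 November 1998

5 business days after 1 November 1998, excluding weekends and holidays, is 6 November 1998.
No adjustment is made for weekends or holidays, so 6 November 1998 stands.
Applying the 10-business-day extension: 10 business days after 6 November 1998 is 20 November 1998.
20 November 1998 is a Friday; no weekend or holiday adjustment applies.
Final deadline: 20 November 1998.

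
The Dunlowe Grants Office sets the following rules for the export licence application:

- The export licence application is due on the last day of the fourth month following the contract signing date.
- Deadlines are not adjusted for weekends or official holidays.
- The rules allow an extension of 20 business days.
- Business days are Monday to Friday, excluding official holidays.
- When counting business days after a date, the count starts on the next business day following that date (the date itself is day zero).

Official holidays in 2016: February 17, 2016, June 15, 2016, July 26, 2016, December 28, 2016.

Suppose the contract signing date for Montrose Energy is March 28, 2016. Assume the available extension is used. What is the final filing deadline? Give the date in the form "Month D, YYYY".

4 months after March 28, 2016 is July 2016; that month ends on July 31, 2016.
July 31, 2016 falls on a Sunday. The rules make no weekend/holiday allowance, so it remains July 31, 2016.
The 20-business-day extension runs from July 31, 2016 to August 26, 2016.
August 26, 2016 falls on a Friday. The rules make no weekend/holiday allowance, so it remains August 26, 2016.
Final deadline: August 26, 2016.

August 26, 2016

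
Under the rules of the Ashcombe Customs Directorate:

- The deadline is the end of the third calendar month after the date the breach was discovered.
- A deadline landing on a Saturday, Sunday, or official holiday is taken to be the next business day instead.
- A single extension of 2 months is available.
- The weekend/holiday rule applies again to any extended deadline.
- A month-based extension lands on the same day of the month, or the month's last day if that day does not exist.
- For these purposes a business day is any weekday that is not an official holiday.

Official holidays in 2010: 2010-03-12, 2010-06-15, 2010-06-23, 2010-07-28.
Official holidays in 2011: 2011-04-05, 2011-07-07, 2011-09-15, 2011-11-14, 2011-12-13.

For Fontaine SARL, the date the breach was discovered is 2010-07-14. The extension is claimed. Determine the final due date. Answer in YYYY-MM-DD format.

2011-01-03

3 months after 2010-07-14 is October 2010; that month ends on 2010-10-31.
2010-10-31 falls on a Sunday. Rolling to the next business day gives 2010-11-01, a Monday.
Add 2 months to 2010-11-01: 2011-01-01.
2011-01-01 is a Saturday, so it moves to the next business day, 2011-01-03 (Monday).
Final deadline: 2011-01-03.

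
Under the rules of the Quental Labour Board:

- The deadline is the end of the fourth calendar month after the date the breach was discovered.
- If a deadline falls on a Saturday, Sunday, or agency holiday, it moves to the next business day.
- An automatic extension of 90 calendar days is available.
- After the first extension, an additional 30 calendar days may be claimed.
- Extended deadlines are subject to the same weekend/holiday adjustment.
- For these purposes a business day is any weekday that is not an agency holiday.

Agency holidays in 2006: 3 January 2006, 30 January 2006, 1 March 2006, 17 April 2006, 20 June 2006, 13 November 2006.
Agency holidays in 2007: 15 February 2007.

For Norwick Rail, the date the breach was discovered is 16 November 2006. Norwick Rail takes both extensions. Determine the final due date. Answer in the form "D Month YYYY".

1 August 2007

4 months after 16 November 2006 is March 2007; that month ends on 31 March 2007.
31 March 2007 falls on a Saturday. Rolling to the next business day gives 2 April 2007, a Monday.
Add the 90 calendar-day extension to 2 April 2007: 1 July 2007.
1 July 2007 is a Sunday, so it moves to the next business day, 2 July 2007 (Monday).
Applying the 30-calendar-day extension: 2 July 2007 + 30 days = 1 August 2007.
1 August 2007 falls on a Wednesday, which is a business day, so no adjustment is needed.
The final due date is 1 August 2007.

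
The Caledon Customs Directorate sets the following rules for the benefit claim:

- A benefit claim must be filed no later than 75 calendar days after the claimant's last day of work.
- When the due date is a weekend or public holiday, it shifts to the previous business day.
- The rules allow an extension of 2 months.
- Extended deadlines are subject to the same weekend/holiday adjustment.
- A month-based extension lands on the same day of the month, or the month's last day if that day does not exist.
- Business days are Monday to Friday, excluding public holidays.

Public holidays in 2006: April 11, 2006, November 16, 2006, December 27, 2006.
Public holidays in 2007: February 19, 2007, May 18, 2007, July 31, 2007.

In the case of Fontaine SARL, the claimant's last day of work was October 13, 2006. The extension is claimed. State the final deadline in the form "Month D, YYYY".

Adding 75 calendar days to October 13, 2006 gives December 27, 2006.
December 27, 2006 falls on a listed holiday. Rolling to the preceding business day gives December 26, 2006, a Tuesday.
The 2 months extension carries December 26, 2006 to February 26, 2007.
February 26, 2007 (Monday) is already a business day.
So the filing is due February 26, 2007.

February 26, 2007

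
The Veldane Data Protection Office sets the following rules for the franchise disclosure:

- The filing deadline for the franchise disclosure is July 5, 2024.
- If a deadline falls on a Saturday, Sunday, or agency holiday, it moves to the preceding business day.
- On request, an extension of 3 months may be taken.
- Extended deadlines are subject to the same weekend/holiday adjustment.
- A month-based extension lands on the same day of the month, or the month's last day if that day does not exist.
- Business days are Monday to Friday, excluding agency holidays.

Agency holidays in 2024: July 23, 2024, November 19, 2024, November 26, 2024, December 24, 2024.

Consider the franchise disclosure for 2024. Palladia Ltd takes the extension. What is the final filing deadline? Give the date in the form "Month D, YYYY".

Start from the fixed due date, July 5, 2024.
July 5, 2024 (Friday) is already a business day.
The 3 months extension carries July 5, 2024 to October 5, 2024.
October 5, 2024 is a Saturday; the preceding business day is October 4, 2024 (Friday).
The final due date is October 4, 2024.

October 4, 2024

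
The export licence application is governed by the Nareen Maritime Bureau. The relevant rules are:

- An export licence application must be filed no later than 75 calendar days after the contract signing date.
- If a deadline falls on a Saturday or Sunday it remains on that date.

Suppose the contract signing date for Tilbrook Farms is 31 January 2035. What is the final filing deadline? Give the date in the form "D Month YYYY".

Adding 75 calendar days to 31 January 2035 gives 16 April 2035.
No adjustment is made for weekends or holidays, so 16 April 2035 stands.
Deadline: 16 April 2035.

16 April 2035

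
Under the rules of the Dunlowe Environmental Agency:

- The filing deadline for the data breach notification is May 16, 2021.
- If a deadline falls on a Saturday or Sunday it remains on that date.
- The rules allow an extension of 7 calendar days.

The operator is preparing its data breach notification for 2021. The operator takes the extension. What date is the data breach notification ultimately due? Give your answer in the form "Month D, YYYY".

The stated deadline is May 16, 2021.
May 16, 2021 falls on a Sunday. The rules make no weekend/holiday allowance, so it remains May 16, 2021.
With the 7-day extension, May 16, 2021 becomes May 23, 2021.
May 23, 2021 is a Sunday; no weekend or holiday adjustment applies.
Deadline: May 23, 2021.

May 23, 2021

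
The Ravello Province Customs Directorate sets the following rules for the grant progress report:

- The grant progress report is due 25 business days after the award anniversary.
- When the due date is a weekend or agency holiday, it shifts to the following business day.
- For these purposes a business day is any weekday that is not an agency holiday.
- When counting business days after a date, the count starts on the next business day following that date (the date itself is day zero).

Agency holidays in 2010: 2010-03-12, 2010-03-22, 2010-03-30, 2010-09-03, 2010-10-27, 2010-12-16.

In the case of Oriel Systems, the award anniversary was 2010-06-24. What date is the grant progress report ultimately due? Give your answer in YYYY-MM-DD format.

Starting the day after 2010-06-24 and counting 25 business days lands on 2010-07-29.
Since 2010-07-29 is a Thursday and not a holiday, the date is unchanged.
So the filing is due 2010-07-29.

2010-07-29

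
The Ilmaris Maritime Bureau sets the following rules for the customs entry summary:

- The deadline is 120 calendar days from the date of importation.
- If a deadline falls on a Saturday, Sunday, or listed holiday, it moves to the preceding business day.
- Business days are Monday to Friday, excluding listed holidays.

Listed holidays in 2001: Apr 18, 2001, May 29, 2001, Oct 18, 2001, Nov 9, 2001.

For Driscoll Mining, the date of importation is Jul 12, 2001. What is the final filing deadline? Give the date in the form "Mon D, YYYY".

Adding 120 calendar days to Jul 12, 2001 gives Nov 9, 2001.
Nov 9, 2001 falls on a listed holiday. Rolling to the preceding business day gives Nov 8, 2001, a Thursday.
The final due date is Nov 8, 2001.

Nov 8, 2001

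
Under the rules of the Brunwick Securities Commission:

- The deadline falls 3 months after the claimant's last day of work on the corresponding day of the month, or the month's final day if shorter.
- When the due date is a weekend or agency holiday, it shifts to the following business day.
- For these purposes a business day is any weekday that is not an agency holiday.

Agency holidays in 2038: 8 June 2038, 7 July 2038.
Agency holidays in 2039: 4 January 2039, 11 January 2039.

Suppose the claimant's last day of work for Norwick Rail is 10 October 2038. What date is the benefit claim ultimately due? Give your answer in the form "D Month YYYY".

10 January 2039

3 months after 10 October 2038, on the same day of the month, is 10 January 2039.
10 January 2039 (Monday) is already a business day.
The final due date is 10 January 2039.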